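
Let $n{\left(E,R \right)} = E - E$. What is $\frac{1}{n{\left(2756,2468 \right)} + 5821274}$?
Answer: $\frac{1}{5821274} \approx 1.7178 \cdot 10^{-7}$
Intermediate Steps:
$n{\left(E,R \right)} = 0$
$\frac{1}{n{\left(2756,2468 \right)} + 5821274} = \frac{1}{0 + 5821274} = \frac{1}{5821274}$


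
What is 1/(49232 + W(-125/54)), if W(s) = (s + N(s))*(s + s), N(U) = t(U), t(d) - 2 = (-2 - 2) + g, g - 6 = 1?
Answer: 1458/71762131 ≈ 2.0317e-5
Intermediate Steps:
g = 7 (g = 6 + 1 = 7)
t(d) = 5 (t(d) = 2 + ((-2 - 2) + 7) = 2 + (-4 + 7) = 2 + 3 = 5)
N(U) = 5
W(s) = 2*s*(5 + s) (W(s) = (s + 5)*(s + s) = (5 + s)*(2*s) = 2*s*(5 + s))
1/(49232 + W(-125/54)) = 1/(49232 + 2*(-125/54)*(5 - 125/54)) = 1/(49232 + 2*(-125/54)*(145/54)) = 1/(49232 - 18125/1458) = 1/(71762131/1458) = 1458/71762131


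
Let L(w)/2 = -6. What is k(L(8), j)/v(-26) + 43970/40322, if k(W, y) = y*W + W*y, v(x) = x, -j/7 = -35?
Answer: 59559145/262093 ≈ 227.24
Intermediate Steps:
j = 245 (j = -7*(-35) = 245)
L(w) = -12 (L(w) = 2*(-6) = -12)
k(W, y) = 2*W*y (k(W, y) = W*y + W*y = 2*W*y)
k(L(8), j)/v(-26) + 43970/40322 = (2*(-12)*245)/(-26) + 43970/40322 = -5880*(-1/26) + 43970*(1/40322) = 2940/13 + 21985/20161 = 59559145/262093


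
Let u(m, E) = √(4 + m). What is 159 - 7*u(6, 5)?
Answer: 159 - 7*√10 ≈ 136.86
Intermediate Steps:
159 - 7*u(6, 5) = 159 - 7*√(4 + 6) = 159 - 7*√10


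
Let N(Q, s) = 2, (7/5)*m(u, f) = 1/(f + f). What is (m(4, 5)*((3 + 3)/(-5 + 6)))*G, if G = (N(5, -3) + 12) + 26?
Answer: 120/7 ≈ 17.143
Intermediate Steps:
m(u, f) = 5/(14*f) (m(u, f) = 5/(7*(f + f)) = 5/(7*((2*f))) = 5*(1/(2*f))/7 = 5/(14*f))
G = 40 (G = (2 + 12) + 26 = 14 + 26 = 40)
(m(4, 5)*((3 + 3)/(-5 + 6)))*G = (((5/14)/5)*((3 + 3)/(-5 + 6)))*40 = (((5/14)*(1/5))*(6/1))*40 = ((1*6)/14)*40 = ((1/14)*6)*40 = (3/7)*40 = 120/7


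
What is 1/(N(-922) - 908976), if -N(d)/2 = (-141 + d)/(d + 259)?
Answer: -663/602653214 ≈ -1.1001e-6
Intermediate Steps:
N(d) = -2*(-141 + d)/(259 + d) (N(d) = -2*(-141 + d)/(d + 259) = -2*(-141 + d)/(259 + d))
1/(N(-922) - 908976) = 1/(2*(141 - 1*(-922))/(259 - 922) - 908976) = 1/(2*(141 + 922)/(-663) - 908976) = 1/(2*(-1/663)*1063 - 908976) = 1/(-2126/663 - 908976) = 1/(-602653214/663) = -663/602653214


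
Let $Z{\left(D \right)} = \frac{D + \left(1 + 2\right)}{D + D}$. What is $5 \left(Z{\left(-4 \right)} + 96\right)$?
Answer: $\frac{3845}{8} \approx 480.63$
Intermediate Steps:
$Z{\left(D \right)} = \frac{3 + D}{2 D}$ ($Z{\left(D \right)} = \frac{D + 3}{2 D} = \left(3 + D\right) \frac{1}{2 D} = \frac{3 + D}{2 D}$)
$5 \left(Z{\left(-4 \right)} + 96\right) = 5 \left(\frac{3 - 4}{2 \left(-4\right)} + 96\right) = 5 \left(\frac{1}{2} \left(- \frac{1}{4}\right) \left(-1\right) + 96\right) = 5 \left(\frac{1}{8} + 96\right) = 5 \cdot \frac{769}{8} = \frac{3845}{8}$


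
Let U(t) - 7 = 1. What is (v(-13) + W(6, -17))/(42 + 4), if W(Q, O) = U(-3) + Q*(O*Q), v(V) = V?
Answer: -617/46 ≈ -13.413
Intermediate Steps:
U(t) = 8 (U(t) = 7 + 1 = 8)
W(Q, O) = 8 + O*Q² (W(Q, O) = 8 + Q*(O*Q) = 8 + O*Q²)
(v(-13) + W(6, -17))/(42 + 4) = (-13 + (8 - 17*6²))/(42 + 4) = (-13 + (8 - 17*36))/46 = (-13 + (8 - 612))*(1/46) = (-13 - 604)*(1/46) = -617*1/46 = -617/46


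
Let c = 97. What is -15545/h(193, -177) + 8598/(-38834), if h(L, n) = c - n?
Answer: -303015191/5320258 ≈ -56.955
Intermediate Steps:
h(L, n) = 97 - n
-15545/h(193, -177) + 8598/(-38834) = -15545/(97 - 1*(-177)) + 8598/(-38834) = -15545/(97 + 177) + 8598*(-1/38834) = -15545/274 - 4299/19417 = -303015191/5320258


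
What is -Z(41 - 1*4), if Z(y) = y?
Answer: -37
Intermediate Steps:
-Z(41 - 1*4) = -(41 - 1*4) = -(41 - 4) = -1*37 = -37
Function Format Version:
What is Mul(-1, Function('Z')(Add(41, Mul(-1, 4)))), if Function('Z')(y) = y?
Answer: -37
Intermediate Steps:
Mul(-1, Function('Z')(Add(41, Mul(-1, 4)))) = Mul(-1, Add(41, Mul(-1, 4))) = Mul(-1, Add(41, -4)) = Mul(-1, 37) = -37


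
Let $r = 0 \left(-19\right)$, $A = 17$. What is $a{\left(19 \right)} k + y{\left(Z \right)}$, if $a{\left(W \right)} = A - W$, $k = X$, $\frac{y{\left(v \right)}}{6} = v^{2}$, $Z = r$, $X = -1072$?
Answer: $2144$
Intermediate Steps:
$r = 0$
$Z = 0$
$y{\left(v \right)} = 6 v^{2}$
$k = -1072$
$a{\left(W \right)} = 17 - W$
$a{\left(19 \right)} k + y{\left(Z \right)} = \left(17 - 19\right) \left(-1072\right) + 6 \cdot 0^{2} = \left(17 - 19\right) \left(-1072\right) + 6 \cdot 0 = \left(-2\right) \left(-1072\right) + 0 = 2144 + 0 = 2144$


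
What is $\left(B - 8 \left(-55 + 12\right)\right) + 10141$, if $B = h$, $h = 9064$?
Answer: $19549$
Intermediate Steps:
$B = 9064$
$\left(B - 8 \left(-55 + 12\right)\right) + 10141 = \left(9064 - 8 \left(-55 + 12\right)\right) + 10141 = \left(9064 - -344\right) + 10141 = \left(9064 + 344\right) + 10141 = 9408 + 10141 = 19549$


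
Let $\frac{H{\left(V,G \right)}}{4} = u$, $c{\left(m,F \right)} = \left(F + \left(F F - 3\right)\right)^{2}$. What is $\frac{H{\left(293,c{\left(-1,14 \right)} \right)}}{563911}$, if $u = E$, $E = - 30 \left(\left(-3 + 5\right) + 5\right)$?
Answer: $- \frac{840}{563911} \approx -0.0014896$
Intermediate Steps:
$E = -210$ ($E = - 30 \left(2 + 5\right) = \left(-30\right) 7 = -210$)
$c{\left(m,F \right)} = \left(-3 + F + F^{2}\right)^{2}$ ($c{\left(m,F \right)} = \left(F + \left(F^{2} - 3\right)\right)^{2} = \left(F + \left(-3 + F^{2}\right)\right)^{2} = \left(-3 + F + F^{2}\right)^{2}$)
$u = -210$
$H{\left(V,G \right)} = -840$ ($H{\left(V,G \right)} = 4 \left(-210\right) = -840$)
$\frac{H{\left(293,c{\left(-1,14 \right)} \right)}}{563911} = - \frac{840}{563911}$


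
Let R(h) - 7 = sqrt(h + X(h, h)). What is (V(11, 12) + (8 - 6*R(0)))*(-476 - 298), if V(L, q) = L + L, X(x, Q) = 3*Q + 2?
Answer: 9288 + 4644*sqrt(2) ≈ 15856.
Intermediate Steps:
X(x, Q) = 2 + 3*Q
V(L, q) = 2*L
R(h) = 7 + sqrt(2 + 4*h) (R(h) = 7 + sqrt(h + (2 + 3*h)) = 7 + sqrt(2 + 4*h))
(V(11, 12) + (8 - 6*R(0)))*(-476 - 298) = (2*11 + (8 - 6*(7 + sqrt(2 + 4*0))))*(-476 - 298) = (22 + (8 - 6*(7 + sqrt(2 + 0))))*(-774) = (22 + (8 - 6*(7 + sqrt(2))))*(-774) = (22 + (8 + (-42 - 6*sqrt(2))))*(-774) = (22 + (-34 - 6*sqrt(2)))*(-774) = (-12 - 6*sqrt(2))*(-774) = 9288 + 4644*sqrt(2)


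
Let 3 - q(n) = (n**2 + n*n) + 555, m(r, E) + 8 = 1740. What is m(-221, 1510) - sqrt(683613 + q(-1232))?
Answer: 1732 - I*sqrt(2352587) ≈ 1732.0 - 1533.8*I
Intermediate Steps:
m(r, E) = 1732 (m(r, E) = -8 + 1740 = 1732)
q(n) = -552 - 2*n**2 (q(n) = 3 - ((n**2 + n*n) + 555) = 3 - ((n**2 + n**2) + 555) = 3 - (2*n**2 + 555) = 3 - (555 + 2*n**2) = 3 + (-555 - 2*n**2) = -552 - 2*n**2)
m(-221, 1510) - sqrt(683613 + q(-1232)) = 1732 - sqrt(683613 + (-552 - 2*(-1232)**2)) = 1732 - sqrt(683613 + (-552 - 2*1517824)) = 1732 - sqrt(683613 + (-552 - 3035648)) = 1732 - sqrt(683613 - 3036200) = 1732 - sqrt(-2352587) = 1732 - I*sqrt(2352587)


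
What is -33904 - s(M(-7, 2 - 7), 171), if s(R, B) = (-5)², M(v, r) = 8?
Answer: -33929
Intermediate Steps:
s(R, B) = 25
-33904 - s(M(-7, 2 - 7), 171) = -33904 - 1*25 = -33904 - 25 = -33929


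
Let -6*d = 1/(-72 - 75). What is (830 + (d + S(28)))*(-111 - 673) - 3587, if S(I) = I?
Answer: -6086339/9 ≈ -6.7626e+5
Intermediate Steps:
d = 1/882 (d = -1/(6*(-72 - 75)) = -⅙/(-147) = -⅙*(-1/147) = 1/882 ≈ 0.0011338)
(830 + (d + S(28)))*(-111 - 673) - 3587 = (830 + (1/882 + 28))*(-111 - 673) - 3587 = (830 + 24697/882)*(-784) - 3587 = (756757/882)*(-784) - 3587 = -6054056/9 - 3587 = -6086339/9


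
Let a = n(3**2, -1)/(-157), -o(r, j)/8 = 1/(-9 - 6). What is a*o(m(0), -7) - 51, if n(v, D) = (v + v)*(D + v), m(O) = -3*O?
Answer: -40419/785 ≈ -51.489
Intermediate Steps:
o(r, j) = 8/15 (o(r, j) = -8/(-9 - 6) = -8/(-15) = -8*(-1/15) = 8/15)
n(v, D) = 2*v*(D + v) (n(v, D) = (2*v)*(D + v) = 2*v*(D + v))
a = -144/157 (a = (2*3**2*(-1 + 3**2))/(-157) = (2*9*(-1 + 9))*(-1/157) = (2*9*8)*(-1/157) = 144*(-1/157) = -144/157 ≈ -0.91720)
a*o(m(0), -7) - 51 = -144/157*8/15 - 51 = -384/785 - 51 = -40419/785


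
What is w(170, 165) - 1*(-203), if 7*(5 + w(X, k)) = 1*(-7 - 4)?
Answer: 1375/7 ≈ 196.43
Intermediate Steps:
w(X, k) = -46/7 (w(X, k) = -5 + (1*(-7 - 4))/7 = -5 + (1*(-11))/7 = -5 + (⅐)*(-11) = -5 - 11/7 = -46/7)
w(170, 165) - 1*(-203) = -46/7 - 1*(-203) = -46/7 + 203 = 1375/7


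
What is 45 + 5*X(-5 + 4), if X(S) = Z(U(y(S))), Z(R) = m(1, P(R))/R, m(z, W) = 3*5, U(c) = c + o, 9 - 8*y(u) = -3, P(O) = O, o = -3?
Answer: -5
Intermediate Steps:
y(u) = 3/2 (y(u) = 9/8 - 1/8*(-3) = 9/8 + 3/8 = 3/2)
U(c) = -3 + c (U(c) = c - 3 = -3 + c)
m(z, W) = 15
Z(R) = 15/R
X(S) = -10 (X(S) = 15/(-3 + 3/2) = 15/(-3/2) = 15*(-2/3) = -10)
45 + 5*X(-5 + 4) = 45 + 5*(-10) = 45 - 50 = -5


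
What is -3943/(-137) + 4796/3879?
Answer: 15951949/531423 ≈ 30.017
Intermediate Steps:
-3943/(-137) + 4796/3879 = -3943*(-1/137) + 4796*(1/3879) = 3943/137 + 4796/3879 = 15951949/531423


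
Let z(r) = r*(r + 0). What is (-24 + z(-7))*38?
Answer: 950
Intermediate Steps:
z(r) = r² (z(r) = r*r = r²)
(-24 + z(-7))*38 = (-24 + (-7)²)*38 = (-24 + 49)*38 = 25*38 = 950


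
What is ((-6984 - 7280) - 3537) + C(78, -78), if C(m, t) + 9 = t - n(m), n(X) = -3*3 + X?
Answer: -17957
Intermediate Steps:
n(X) = -9 + X
C(m, t) = t - m (C(m, t) = -9 + (t - (-9 + m)) = -9 + (t + (9 - m)) = -9 + (9 + t - m) = t - m)
((-6984 - 7280) - 3537) + C(78, -78) = ((-6984 - 7280) - 3537) + (-78 - 1*78) = (-14264 - 3537) + (-78 - 78) = -17801 - 156 = -17957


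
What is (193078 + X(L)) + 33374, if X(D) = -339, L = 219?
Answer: 226113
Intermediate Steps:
(193078 + X(L)) + 33374 = (193078 - 339) + 33374 = 192739 + 33374 = 226113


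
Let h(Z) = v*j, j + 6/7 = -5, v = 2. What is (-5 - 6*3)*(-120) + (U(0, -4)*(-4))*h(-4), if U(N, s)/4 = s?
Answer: 14072/7 ≈ 2010.3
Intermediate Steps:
U(N, s) = 4*s
j = -41/7 (j = -6/7 - 5 = -41/7 ≈ -5.8571)
h(Z) = -82/7 (h(Z) = 2*(-41/7) = -82/7)
(-5 - 6*3)*(-120) + (U(0, -4)*(-4))*h(-4) = (-5 - 6*3)*(-120) + ((4*(-4))*(-4))*(-82/7) = (-5 - 18)*(-120) - 16*(-4)*(-82/7) = -23*(-120) + 64*(-82/7) = 2760 - 5248/7 = 14072/7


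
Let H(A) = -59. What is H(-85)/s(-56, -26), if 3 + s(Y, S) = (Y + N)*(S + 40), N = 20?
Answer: 59/507 ≈ 0.11637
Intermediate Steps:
s(Y, S) = -3 + (20 + Y)*(40 + S) (s(Y, S) = -3 + (Y + 20)*(S + 40) = -3 + (20 + Y)*(40 + S))
H(-85)/s(-56, -26) = -59/(797 + 20*(-26) + 40*(-56) - 26*(-56)) = -59/(797 - 520 - 2240 + 1456) = -59/(-507) = -59*(-1/507) = 59/507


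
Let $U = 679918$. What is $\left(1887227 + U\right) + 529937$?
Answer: $3097082$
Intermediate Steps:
$\left(1887227 + U\right) + 529937 = \left(1887227 + 679918\right) + 529937 = 2567145 + 529937 = 3097082$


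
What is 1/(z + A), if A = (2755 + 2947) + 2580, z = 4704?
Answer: 1/12986 ≈ 7.7006e-5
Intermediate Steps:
A = 8282 (A = 5702 + 2580 = 8282)
1/(z + A) = 1/(4704 + 8282) = 1/12986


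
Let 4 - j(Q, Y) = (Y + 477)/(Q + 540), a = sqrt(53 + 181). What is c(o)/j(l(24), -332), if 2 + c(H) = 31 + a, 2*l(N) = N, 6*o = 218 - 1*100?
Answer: 16008/2063 + 1656*sqrt(26)/2063 ≈ 11.853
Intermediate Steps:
a = 3*sqrt(26) (a = sqrt(234) = 3*sqrt(26) ≈ 15.297)
o = 59/3 (o = (218 - 1*100)/6 = (218 - 100)/6 = (1/6)*118 = 59/3 ≈ 19.667)
l(N) = N/2
j(Q, Y) = 4 - (477 + Y)/(540 + Q) (j(Q, Y) = 4 - (Y + 477)/(Q + 540) = 4 - (477 + Y)/(540 + Q))
c(H) = 29 + 3*sqrt(26) (c(H) = -2 + (31 + 3*sqrt(26)) = 29 + 3*sqrt(26))
c(o)/j(l(24), -332) = (29 + 3*sqrt(26))/(((1683 - 1*(-332) + 4*((1/2)*24))/(540 + (1/2)*24))) = (29 + 3*sqrt(26))/(((1683 + 332 + 4*12)/(540 + 12))) = (29 + 3*sqrt(26))/(((1683 + 332 + 48)/552)) = (29 + 3*sqrt(26))/(((1/552)*2063)) = (29 + 3*sqrt(26))/(2063/552) = (29 + 3*sqrt(26))*(552/2063) = 16008/2063 + 1656*sqrt(26)/2063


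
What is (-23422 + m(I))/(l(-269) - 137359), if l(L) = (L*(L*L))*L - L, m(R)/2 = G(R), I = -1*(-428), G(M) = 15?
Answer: -23392/5235977231 ≈ -4.4676e-6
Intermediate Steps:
I = 428
m(R) = 30 (m(R) = 2*15 = 30)
l(L) = L⁴ - L (l(L) = (L*L²)*L - L = L³*L - L = L⁴ - L)
(-23422 + m(I))/(l(-269) - 137359) = (-23422 + 30)/(((-269)⁴ - 1*(-269)) - 137359) = -23392/((5236114321 + 269) - 137359) = -23392/(5236114590 - 137359) = -23392/5235977231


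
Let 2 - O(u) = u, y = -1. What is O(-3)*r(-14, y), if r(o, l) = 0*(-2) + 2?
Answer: 10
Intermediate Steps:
O(u) = 2 - u
r(o, l) = 2 (r(o, l) = 0 + 2 = 2)
O(-3)*r(-14, y) = (2 - 1*(-3))*2 = (2 + 3)*2 = 5*2 = 10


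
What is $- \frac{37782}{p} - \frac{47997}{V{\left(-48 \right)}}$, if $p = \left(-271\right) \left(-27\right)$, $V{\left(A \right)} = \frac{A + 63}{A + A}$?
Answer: $\frac{1248668962}{4065} \approx 3.0718 \cdot 10^{5}$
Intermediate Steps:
$V{\left(A \right)} = \frac{63 + A}{2 A}$
$p = 7317$
$- \frac{37782}{p} - \frac{47997}{V{\left(-48 \right)}} = - \frac{37782}{7317} - \frac{47997}{\frac{1}{2} \frac{1}{-48} \left(63 - 48\right)} = \left(-37782\right) \frac{1}{7317} - \frac{47997}{\frac{1}{2} \left(- \frac{1}{48}\right) 15} = - \frac{4198}{813} - \frac{47997}{- \frac{5}{32}} = - \frac{4198}{813} - - \frac{1535904}{5} = - \frac{4198}{813} + \frac{1535904}{5} = \frac{1248668962}{4065}$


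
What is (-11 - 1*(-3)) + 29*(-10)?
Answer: -298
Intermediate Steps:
(-11 - 1*(-3)) + 29*(-10) = (-11 + 3) - 290 = -8 - 290 = -298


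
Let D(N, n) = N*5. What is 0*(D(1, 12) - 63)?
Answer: 0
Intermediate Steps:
D(N, n) = 5*N
0*(D(1, 12) - 63) = 0*(5*1 - 63) = 0*(5 - 63) = 0*(-58) = 0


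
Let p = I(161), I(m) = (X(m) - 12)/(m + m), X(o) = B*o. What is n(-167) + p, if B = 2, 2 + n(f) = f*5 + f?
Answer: -161489/161 ≈ -1003.0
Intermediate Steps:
n(f) = -2 + 6*f (n(f) = -2 + (f*5 + f) = -2 + (5*f + f) = -2 + 6*f)
X(o) = 2*o
I(m) = (-12 + 2*m)/(2*m) (I(m) = (2*m - 12)/(m + m) = (-12 + 2*m)/((2*m)) = (-12 + 2*m)*(1/(2*m)) = (-12 + 2*m)/(2*m))
p = 155/161 (p = (-6 + 161)/161 = (1/161)*155 = 155/161 ≈ 0.96273)
n(-167) + p = (-2 + 6*(-167)) + 155/161 = (-2 - 1002) + 155/161 = -1004 + 155/161 = -161489/161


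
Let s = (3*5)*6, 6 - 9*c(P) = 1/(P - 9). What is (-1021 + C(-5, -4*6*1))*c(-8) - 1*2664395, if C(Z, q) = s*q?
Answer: -407980078/153 ≈ -2.6665e+6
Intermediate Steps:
c(P) = 2/3 - 1/(9*(-9 + P)) (c(P) = 2/3 - 1/(9*(P - 9)) = 2/3 - 1/(9*(-9 + P)))
s = 90 (s = 15*6 = 90)
C(Z, q) = 90*q
(-1021 + C(-5, -4*6*1))*c(-8) - 1*2664395 = (-1021 + 90*(-4*6*1))*((-55 + 6*(-8))/(9*(-9 - 8))) - 1*2664395 = (-1021 + 90*(-24*1))*((1/9)*(-55 - 48)/(-17)) - 2664395 = (-1021 + 90*(-24))*((1/9)*(-1/17)*(-103)) - 2664395 = (-1021 - 2160)*(103/153) - 2664395 = -3181*103/153 - 2664395 = -327643/153 - 2664395 = -407980078/153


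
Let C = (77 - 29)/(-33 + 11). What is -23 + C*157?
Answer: -4021/11 ≈ -365.55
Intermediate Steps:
C = -24/11 (C = 48/(-22) = 48*(-1/22) = -24/11 ≈ -2.1818)
-23 + C*157 = -23 - 24/11*157 = -23 - 3768/11 = -4021/11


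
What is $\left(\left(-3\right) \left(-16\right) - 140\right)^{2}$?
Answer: $8464$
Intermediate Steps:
$\left(\left(-3\right) \left(-16\right) - 140\right)^{2} = \left(48 - 140\right)^{2} = \left(-92\right)^{2} = 8464$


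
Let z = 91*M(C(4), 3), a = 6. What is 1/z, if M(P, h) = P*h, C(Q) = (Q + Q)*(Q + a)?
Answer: 1/21840 ≈ 4.5788e-5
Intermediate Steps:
C(Q) = 2*Q*(6 + Q) (C(Q) = (Q + Q)*(Q + 6) = (2*Q)*(6 + Q) = 2*Q*(6 + Q))
z = 21840 (z = 91*((2*4*(6 + 4))*3) = 91*((2*4*10)*3) = 91*(80*3) = 91*240 = 21840)
1/z = 1/21840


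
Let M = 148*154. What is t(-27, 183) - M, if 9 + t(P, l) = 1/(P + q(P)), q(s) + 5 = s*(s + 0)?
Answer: -15892296/697 ≈ -22801.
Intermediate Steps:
q(s) = -5 + s² (q(s) = -5 + s*(s + 0) = -5 + s*s = -5 + s²)
M = 22792
t(P, l) = -9 + 1/(-5 + P + P²) (t(P, l) = -9 + 1/(P + (-5 + P²)) = -9 + 1/(-5 + P + P²))
t(-27, 183) - M = (46 - 9*(-27) - 9*(-27)²)/(-5 - 27 + (-27)²) - 1*22792 = (46 + 243 - 9*729)/(-5 - 27 + 729) - 22792 = (46 + 243 - 6561)/697 - 22792 = (1/697)*(-6272) - 22792 = -6272/697 - 22792 = -15892296/697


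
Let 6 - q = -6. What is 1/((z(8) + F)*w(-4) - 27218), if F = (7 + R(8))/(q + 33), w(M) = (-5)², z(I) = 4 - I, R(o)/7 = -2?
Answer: -9/245897 ≈ -3.6601e-5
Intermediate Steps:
R(o) = -14 (R(o) = 7*(-2) = -14)
q = 12 (q = 6 - 1*(-6) = 6 + 6 = 12)
w(M) = 25
F = -7/45 (F = (7 - 14)/(12 + 33) = -7/45 ≈ -0.15556)
1/((z(8) + F)*w(-4) - 27218) = 1/(((4 - 1*8) - 7/45)*25 - 27218) = 1/(((4 - 8) - 7/45)*25 - 27218) = 1/((-4 - 7/45)*25 - 27218) = 1/(-187/45*25 - 27218) = 1/(-935/9 - 27218) = 1/(-245897/9) = -9/245897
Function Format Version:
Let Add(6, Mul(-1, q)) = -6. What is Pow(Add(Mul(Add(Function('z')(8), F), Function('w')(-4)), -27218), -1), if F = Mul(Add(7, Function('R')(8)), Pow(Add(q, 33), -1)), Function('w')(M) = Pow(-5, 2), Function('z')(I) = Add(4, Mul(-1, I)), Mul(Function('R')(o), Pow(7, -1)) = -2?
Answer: Rational(-9, 245897) ≈ -3.6601e-5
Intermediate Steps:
Function('R')(o) = -14 (Function('R')(o) = Mul(7, -2) = -14)
q = 12 (q = Add(6, Mul(-1, -6)) = Add(6, 6) = 12)
Function('w')(M) = 25
F = Rational(-7, 45) (F = Mul(Add(7, -14), Pow(Add(12, 33), -1)) = Mul(-7, Pow(45, -1)) = Mul(-7, Rational(1, 45)) = Rational(-7, 45) ≈ -0.15556)
Pow(Add(Mul(Add(Function('z')(8), F), Function('w')(-4)), -27218), -1) = Pow(Add(Mul(Add(Add(4, Mul(-1, 8)), Rational(-7, 45)), 25), -27218), -1) = Pow(Add(Mul(Add(Add(4, -8), Rational(-7, 45)), 25), -27218), -1) = Pow(Add(Mul(Add(-4, Rational(-7, 45)), 25), -27218), -1) = Pow(Add(Mul(Rational(-187, 45), 25), -27218), -1) = Pow(Add(Rational(-935, 9), -27218), -1) = Pow(Rational(-245897, 9), -1) = Rational(-9, 245897)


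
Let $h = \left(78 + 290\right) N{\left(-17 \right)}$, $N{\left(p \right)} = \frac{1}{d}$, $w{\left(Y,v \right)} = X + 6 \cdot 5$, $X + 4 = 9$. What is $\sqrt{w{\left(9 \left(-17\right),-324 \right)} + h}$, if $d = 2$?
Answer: $\sqrt{219} \approx 14.799$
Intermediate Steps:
$X = 5$ ($X = -4 + 9 = 5$)
$w{\left(Y,v \right)} = 35$ ($w{\left(Y,v \right)} = 5 + 6 \cdot 5 = 5 + 30 = 35$)
$N{\left(p \right)} = \frac{1}{2}$
$h = 184$ ($h = \left(78 + 290\right) \frac{1}{2} = 368 \cdot \frac{1}{2} = 184$)
$\sqrt{w{\left(9 \left(-17\right),-324 \right)} + h} = \sqrt{35 + 184} = \sqrt{219}$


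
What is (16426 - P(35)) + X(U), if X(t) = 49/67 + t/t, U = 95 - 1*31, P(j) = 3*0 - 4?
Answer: 1100926/67 ≈ 16432.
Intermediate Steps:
P(j) = -4 (P(j) = 0 - 4 = -4)
U = 64 (U = 95 - 31 = 64)
X(t) = 116/67 (X(t) = 49*(1/67) + 1 = 49/67 + 1 = 116/67)
(16426 - P(35)) + X(U) = (16426 - 1*(-4)) + 116/67 = (16426 + 4) + 116/67 = 16430 + 116/67 = 1100926/67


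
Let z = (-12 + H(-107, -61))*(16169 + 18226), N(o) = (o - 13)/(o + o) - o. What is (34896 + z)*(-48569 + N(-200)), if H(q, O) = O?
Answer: 47902950021393/400 ≈ 1.1976e+11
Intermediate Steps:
N(o) = -o + (-13 + o)/(2*o) (N(o) = (-13 + o)/((2*o)) - o = (-13 + o)*(1/(2*o)) - o = (-13 + o)/(2*o) - o = -o + (-13 + o)/(2*o))
z = -2510835 (z = (-12 - 61)*(16169 + 18226) = -73*34395 = -2510835)
(34896 + z)*(-48569 + N(-200)) = (34896 - 2510835)*(-48569 + (½ - 1*(-200) - 13/2/(-200))) = -2475939*(-48569 + (½ + 200 - 13/2*(-1/200))) = -2475939*(-48569 + (½ + 200 + 13/400)) = -2475939*(-48569 + 80213/400) = -2475939*(-19347387/400) = 47902950021393/400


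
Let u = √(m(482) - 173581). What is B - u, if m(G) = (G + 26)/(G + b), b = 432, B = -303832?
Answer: -303832 - I*√36252102191/457 ≈ -3.0383e+5 - 416.63*I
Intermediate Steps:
m(G) = (26 + G)/(432 + G) (m(G) = (G + 26)/(G + 432) = (26 + G)/(432 + G))
u = I*√36252102191/457 (u = √((26 + 482)/(432 + 482) - 173581) = √(508/914 - 173581) = √((1/914)*508 - 173581) = √(254/457 - 173581) = √(-79326263/457) = I*√36252102191/457 ≈ 416.63*I)
B - u = -303832 - I*√36252102191/457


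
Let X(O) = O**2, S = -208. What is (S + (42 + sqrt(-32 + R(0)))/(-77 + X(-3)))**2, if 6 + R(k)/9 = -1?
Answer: (14186 + I*sqrt(95))**2/4624 ≈ 43521.0 + 59.805*I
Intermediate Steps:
R(k) = -63 (R(k) = -54 + 9*(-1) = -54 - 9 = -63)
(S + (42 + sqrt(-32 + R(0)))/(-77 + X(-3)))**2 = (-208 + (42 + sqrt(-32 - 63))/(-77 + (-3)**2))**2 = (-208 + (42 + sqrt(-95))/(-77 + 9))**2 = (-208 + (42 + I*sqrt(95))/(-68))**2 = (-208 + (42 + I*sqrt(95))*(-1/68))**2 = (-208 + (-21/34 - I*sqrt(95)/68))**2 = (-7093/34 - I*sqrt(95)/68)**2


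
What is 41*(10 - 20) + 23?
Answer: -387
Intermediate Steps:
41*(10 - 20) + 23 = 41*(-10) + 23 = -410 + 23 = -387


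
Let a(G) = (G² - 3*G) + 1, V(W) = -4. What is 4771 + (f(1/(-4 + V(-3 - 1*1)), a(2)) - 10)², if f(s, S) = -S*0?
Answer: 4871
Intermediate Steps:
a(G) = 1 + G² - 3*G
f(s, S) = 0
4771 + (f(1/(-4 + V(-3 - 1*1)), a(2)) - 10)² = 4771 + (0 - 10)² = 4771 + (-10)² = 4771 + 100 = 4871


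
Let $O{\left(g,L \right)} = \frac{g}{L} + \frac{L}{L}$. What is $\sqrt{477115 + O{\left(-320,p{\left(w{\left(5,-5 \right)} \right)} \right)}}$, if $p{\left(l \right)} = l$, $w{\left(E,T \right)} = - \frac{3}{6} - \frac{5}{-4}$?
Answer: $\frac{2 \sqrt{1072551}}{3} \approx 690.43$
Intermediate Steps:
$w{\left(E,T \right)} = \frac{3}{4}$ ($w{\left(E,T \right)} = \left(-3\right) \frac{1}{6} - - \frac{5}{4} = - \frac{1}{2} + \frac{5}{4} = \frac{3}{4}$)
$O{\left(g,L \right)} = 1 + \frac{g}{L}$ ($O{\left(g,L \right)} = \frac{g}{L} + 1 = 1 + \frac{g}{L}$)
$\sqrt{477115 + O{\left(-320,p{\left(w{\left(5,-5 \right)} \right)} \right)}} = \sqrt{477115 + \frac{\frac{3}{4} - 320}{\frac{3}{4}}} = \sqrt{477115 + \frac{4}{3} \left(- \frac{1277}{4}\right)} = \sqrt{477115 - \frac{1277}{3}} = \sqrt{\frac{1430068}{3}} = \frac{2 \sqrt{1072551}}{3}$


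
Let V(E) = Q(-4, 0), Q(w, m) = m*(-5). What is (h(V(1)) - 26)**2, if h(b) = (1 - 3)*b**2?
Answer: 676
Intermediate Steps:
Q(w, m) = -5*m
V(E) = 0 (V(E) = -5*0 = 0)
h(b) = -2*b**2
(h(V(1)) - 26)**2 = (-2*0**2 - 26)**2 = (-2*0 - 26)**2 = (0 - 26)**2 = (-26)**2 = 676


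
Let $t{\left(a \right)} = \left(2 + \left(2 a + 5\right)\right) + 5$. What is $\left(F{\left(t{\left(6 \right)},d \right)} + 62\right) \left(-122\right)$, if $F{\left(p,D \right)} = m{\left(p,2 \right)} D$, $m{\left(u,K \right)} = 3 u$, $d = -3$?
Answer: $18788$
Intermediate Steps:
$t{\left(a \right)} = 12 + 2 a$ ($t{\left(a \right)} = \left(2 + \left(5 + 2 a\right)\right) + 5 = \left(7 + 2 a\right) + 5 = 12 + 2 a$)
$F{\left(p,D \right)} = 3 D p$ ($F{\left(p,D \right)} = 3 p D = 3 D p$)
$\left(F{\left(t{\left(6 \right)},d \right)} + 62\right) \left(-122\right) = \left(3 \left(-3\right) \left(12 + 2 \cdot 6\right) + 62\right) \left(-122\right) = \left(3 \left(-3\right) \left(12 + 12\right) + 62\right) \left(-122\right) = \left(3 \left(-3\right) 24 + 62\right) \left(-122\right) = \left(-216 + 62\right) \left(-122\right) = \left(-154\right) \left(-122\right) = 18788$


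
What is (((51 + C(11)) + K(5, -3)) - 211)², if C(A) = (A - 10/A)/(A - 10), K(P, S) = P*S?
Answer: 3290596/121 ≈ 27195.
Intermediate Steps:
C(A) = (A - 10/A)/(-10 + A)
(((51 + C(11)) + K(5, -3)) - 211)² = (((51 + (-10 + 11²)/(11*(-10 + 11))) + 5*(-3)) - 211)² = (((51 + (1/11)*(-10 + 121)/1) - 15) - 211)² = (((51 + (1/11)*1*111) - 15) - 211)² = (((51 + 111/11) - 15) - 211)² = ((672/11 - 15) - 211)² = (507/11 - 211)² = (-1814/11)² = 3290596/121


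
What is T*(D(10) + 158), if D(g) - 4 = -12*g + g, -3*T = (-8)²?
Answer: -3328/3 ≈ -1109.3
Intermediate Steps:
T = -64/3 (T = -⅓*(-8)² = -⅓*64 = -64/3 ≈ -21.333)
D(g) = 4 - 11*g (D(g) = 4 + (-12*g + g) = 4 - 11*g)
T*(D(10) + 158) = -64*((4 - 11*10) + 158)/3 = -64*((4 - 110) + 158)/3 = -64*(-106 + 158)/3 = -64/3*52 = -3328/3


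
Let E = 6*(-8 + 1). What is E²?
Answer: 1764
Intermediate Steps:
E = -42 (E = 6*(-7) = -42)
E² = (-42)² = 1764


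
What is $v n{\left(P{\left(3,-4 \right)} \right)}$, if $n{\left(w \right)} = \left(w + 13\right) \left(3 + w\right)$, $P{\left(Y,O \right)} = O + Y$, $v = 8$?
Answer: $192$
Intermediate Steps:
$n{\left(w \right)} = \left(3 + w\right) \left(13 + w\right)$ ($n{\left(w \right)} = \left(13 + w\right) \left(3 + w\right) = \left(3 + w\right) \left(13 + w\right)$)
$v n{\left(P{\left(3,-4 \right)} \right)} = 8 \left(39 + \left(-4 + 3\right)^{2} + 16 \left(-4 + 3\right)\right) = 8 \left(39 + \left(-1\right)^{2} + 16 \left(-1\right)\right) = 8 \left(39 + 1 - 16\right) = 8 \cdot 24 = 192$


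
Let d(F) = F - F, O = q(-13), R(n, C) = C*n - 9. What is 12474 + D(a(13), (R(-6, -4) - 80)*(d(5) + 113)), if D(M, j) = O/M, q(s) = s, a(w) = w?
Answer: 12473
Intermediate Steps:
R(n, C) = -9 + C*n
O = -13
d(F) = 0
D(M, j) = -13/M
12474 + D(a(13), (R(-6, -4) - 80)*(d(5) + 113)) = 12474 - 13/13 = 12474 - 13*1/13 = 12474 - 1 = 12473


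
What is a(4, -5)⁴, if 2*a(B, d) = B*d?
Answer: 10000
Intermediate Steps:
a(B, d) = B*d/2 (a(B, d) = (B*d)/2 = B*d/2)
a(4, -5)⁴ = ((½)*4*(-5))⁴ = (-10)⁴ = 10000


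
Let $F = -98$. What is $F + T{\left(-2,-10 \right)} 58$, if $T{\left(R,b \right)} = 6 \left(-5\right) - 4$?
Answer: $-2070$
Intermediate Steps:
$T{\left(R,b \right)} = -34$ ($T{\left(R,b \right)} = -30 - 4 = -34$)
$F + T{\left(-2,-10 \right)} 58 = -98 - 1972 = -2070$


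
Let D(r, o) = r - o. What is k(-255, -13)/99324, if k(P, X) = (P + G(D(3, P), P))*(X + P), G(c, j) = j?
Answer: 11390/8277 ≈ 1.3761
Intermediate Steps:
k(P, X) = 2*P*(P + X) (k(P, X) = (P + P)*(X + P) = (2*P)*(P + X) = 2*P*(P + X))
k(-255, -13)/99324 = (2*(-255)*(-255 - 13))/99324 = (2*(-255)*(-268))*(1/99324) = 136680*(1/99324) = 11390/8277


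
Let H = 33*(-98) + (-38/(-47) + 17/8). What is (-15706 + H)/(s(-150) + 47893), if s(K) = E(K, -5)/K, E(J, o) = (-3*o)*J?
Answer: -1017191/2573344 ≈ -0.39528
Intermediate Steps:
H = -1214881/376 (H = -3234 + (-38*(-1/47) + 17*(⅛)) = -3234 + (38/47 + 17/8) = -3234 + 1103/376 = -1214881/376 ≈ -3231.1)
E(J, o) = -3*J*o
s(K) = 15 (s(K) = (-3*K*(-5))/K = (15*K)/K = 15)
(-15706 + H)/(s(-150) + 47893) = (-15706 - 1214881/376)/(15 + 47893) = -7120337/376/47908 = -7120337/376*1/47908 = -1017191/2573344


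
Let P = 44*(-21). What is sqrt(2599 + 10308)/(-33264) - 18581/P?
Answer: 18581/924 - sqrt(12907)/33264 ≈ 20.106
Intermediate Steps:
P = -924
sqrt(2599 + 10308)/(-33264) - 18581/P = sqrt(2599 + 10308)/(-33264) - 18581/(-924) = sqrt(12907)*(-1/33264) - 18581*(-1/924) = -sqrt(12907)/33264 + 18581/924 = 18581/924 - sqrt(12907)/33264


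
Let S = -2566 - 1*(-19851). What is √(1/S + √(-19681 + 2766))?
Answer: √(17285 + 298771225*I*√16915)/17285 ≈ 8.064 + 8.064*I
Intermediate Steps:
S = 17285 (S = -2566 + 19851 = 17285)
√(1/S + √(-19681 + 2766)) = √(1/17285 + √(-19681 + 2766)) = √(1/17285 + √(-16915)) = √(1/17285 + I*√16915)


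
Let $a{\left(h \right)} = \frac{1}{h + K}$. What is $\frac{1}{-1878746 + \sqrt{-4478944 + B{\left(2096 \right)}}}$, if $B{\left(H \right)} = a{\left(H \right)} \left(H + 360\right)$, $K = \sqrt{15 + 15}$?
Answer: $- \frac{1}{1878746 - i \sqrt{4478944 - \frac{2456}{2096 + \sqrt{30}}}} \approx -5.3227 \cdot 10^{-7} - 5.9959 \cdot 10^{-10} i$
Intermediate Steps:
$K = \sqrt{30} \approx 5.4772$
$a{\left(h \right)} = \frac{1}{h + \sqrt{30}}$
$B{\left(H \right)} = \frac{360 + H}{H + \sqrt{30}}$ ($B{\left(H \right)} = \frac{H + 360}{H + \sqrt{30}} = \frac{360 + H}{H + \sqrt{30}}$)
$\frac{1}{-1878746 + \sqrt{-4478944 + B{\left(2096 \right)}}} = \frac{1}{-1878746 + \sqrt{-4478944 + \frac{360 + 2096}{2096 + \sqrt{30}}}} = \frac{1}{-1878746 + \sqrt{-4478944 + \frac{1}{2096 + \sqrt{30}} \cdot 2456}} = \frac{1}{-1878746 + \sqrt{-4478944 + \frac{2456}{2096 + \sqrt{30}}}}$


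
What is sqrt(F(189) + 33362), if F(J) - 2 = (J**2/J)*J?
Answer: sqrt(69085) ≈ 262.84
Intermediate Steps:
F(J) = 2 + J**2 (F(J) = 2 + (J**2/J)*J = 2 + J*J = 2 + J**2)
sqrt(F(189) + 33362) = sqrt((2 + 189**2) + 33362) = sqrt((2 + 35721) + 33362) = sqrt(35723 + 33362) = sqrt(69085)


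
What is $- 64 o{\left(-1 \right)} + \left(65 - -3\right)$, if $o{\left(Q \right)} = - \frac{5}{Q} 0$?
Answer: $68$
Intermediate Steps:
$o{\left(Q \right)} = 0$
$- 64 o{\left(-1 \right)} + \left(65 - -3\right) = \left(-64\right) 0 + \left(65 - -3\right) = 0 + \left(65 + 3\right) = 0 + 68 = 68$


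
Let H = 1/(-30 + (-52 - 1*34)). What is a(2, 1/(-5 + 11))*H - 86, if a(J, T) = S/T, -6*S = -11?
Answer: -9987/116 ≈ -86.095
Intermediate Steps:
S = 11/6 (S = -1/6*(-11) = 11/6 ≈ 1.8333)
a(J, T) = 11/(6*T)
H = -1/116 (H = 1/(-30 + (-52 - 34)) = 1/(-30 - 86) = 1/(-116) = -1/116 ≈ -0.0086207)
a(2, 1/(-5 + 11))*H - 86 = (11/(6*(1/(-5 + 11))))*(-1/116) - 86 = (11/(6*(1/6)))*(-1/116) - 86 = ((11/6)*6)*(-1/116) - 86 = 11*(-1/116) - 86 = -11/116 - 86 = -9987/116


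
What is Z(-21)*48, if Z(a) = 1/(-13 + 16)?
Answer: 16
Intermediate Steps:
Z(a) = 1/3
Z(-21)*48 = (1/3)*48 = 16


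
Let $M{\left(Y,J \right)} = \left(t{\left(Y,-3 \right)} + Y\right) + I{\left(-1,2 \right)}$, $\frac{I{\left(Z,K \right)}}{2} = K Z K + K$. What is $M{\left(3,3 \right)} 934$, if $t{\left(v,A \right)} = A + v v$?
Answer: $4670$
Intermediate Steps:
$t{\left(v,A \right)} = A + v^{2}$
$I{\left(Z,K \right)} = 2 K + 2 Z K^{2}$ ($I{\left(Z,K \right)} = 2 \left(K Z K + K\right) = 2 \left(Z K^{2} + K\right) = 2 \left(K + Z K^{2}\right) = 2 K + 2 Z K^{2}$)
$M{\left(Y,J \right)} = -7 + Y + Y^{2}$ ($M{\left(Y,J \right)} = \left(\left(-3 + Y^{2}\right) + Y\right) + 2 \cdot 2 \left(1 + 2 \left(-1\right)\right) = \left(-3 + Y + Y^{2}\right) + 2 \cdot 2 \left(1 - 2\right) = \left(-3 + Y + Y^{2}\right) + 2 \cdot 2 \left(-1\right) = \left(-3 + Y + Y^{2}\right) - 4 = -7 + Y + Y^{2}$)
$M{\left(3,3 \right)} 934 = \left(-7 + 3 + 3^{2}\right) 934 = \left(-7 + 3 + 9\right) 934 = 5 \cdot 934 = 4670$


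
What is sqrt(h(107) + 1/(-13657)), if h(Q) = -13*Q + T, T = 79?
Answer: I*sqrt(244705921145)/13657 ≈ 36.222*I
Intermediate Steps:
h(Q) = 79 - 13*Q (h(Q) = -13*Q + 79 = 79 - 13*Q)
sqrt(h(107) + 1/(-13657)) = sqrt((79 - 13*107) + 1/(-13657)) = sqrt((79 - 1391) - 1/13657) = sqrt(-1312 - 1/13657) = sqrt(-17917985/13657) = I*sqrt(244705921145)/13657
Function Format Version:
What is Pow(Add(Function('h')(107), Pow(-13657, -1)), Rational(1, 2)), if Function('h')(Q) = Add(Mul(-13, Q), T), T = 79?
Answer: Mul(Rational(1, 13657), I, Pow(244705921145, Rational(1, 2))) ≈ Mul(36.222, I)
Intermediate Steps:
Function('h')(Q) = Add(79, Mul(-13, Q)) (Function('h')(Q) = Add(Mul(-13, Q), 79) = Add(79, Mul(-13, Q)))
Pow(Add(Function('h')(107), Pow(-13657, -1)), Rational(1, 2)) = Pow(Add(Add(79, Mul(-13, 107)), Pow(-13657, -1)), Rational(1, 2)) = Pow(Add(Add(79, -1391), Rational(-1, 13657)), Rational(1, 2)) = Pow(Add(-1312, Rational(-1, 13657)), Rational(1, 2)) = Pow(Rational(-17917985, 13657), Rational(1, 2)) = Mul(Rational(1, 13657), I, Pow(244705921145, Rational(1, 2)))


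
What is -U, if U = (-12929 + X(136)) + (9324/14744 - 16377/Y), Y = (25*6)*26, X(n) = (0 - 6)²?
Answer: 30898884487/2395900 ≈ 12897.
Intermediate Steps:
X(n) = 36 (X(n) = (-6)² = 36)
Y = 3900 (Y = 150*26 = 3900)
U = -30898884487/2395900 (U = (-12929 + 36) + (9324/14744 - 16377/3900) = -12893 + (9324*(1/14744) - 16377*1/3900) = -12893 + (2331/3686 - 5459/1300) = -12893 - 8545787/2395900 = -30898884487/2395900 ≈ -12897.)
-U = -1*(-30898884487/2395900) = 30898884487/2395900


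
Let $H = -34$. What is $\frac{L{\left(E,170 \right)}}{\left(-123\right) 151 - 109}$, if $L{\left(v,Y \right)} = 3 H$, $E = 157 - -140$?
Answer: $\frac{51}{9341} \approx 0.0054598$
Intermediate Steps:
$E = 297$ ($E = 157 + 140 = 297$)
$L{\left(v,Y \right)} = -102$ ($L{\left(v,Y \right)} = 3 \left(-34\right) = -102$)
$\frac{L{\left(E,170 \right)}}{\left(-123\right) 151 - 109} = - \frac{102}{\left(-123\right) 151 - 109} = - \frac{102}{-18573 - 109} = - \frac{102}{-18682} = \left(-102\right) \left(- \frac{1}{18682}\right) = \frac{51}{9341}$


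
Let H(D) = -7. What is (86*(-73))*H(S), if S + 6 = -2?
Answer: 43946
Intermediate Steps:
S = -8 (S = -6 - 2 = -8)
(86*(-73))*H(S) = (86*(-73))*(-7) = -6278*(-7) = 43946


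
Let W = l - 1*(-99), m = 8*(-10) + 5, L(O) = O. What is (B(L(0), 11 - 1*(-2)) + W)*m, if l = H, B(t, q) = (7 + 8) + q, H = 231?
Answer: -26850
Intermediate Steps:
B(t, q) = 15 + q
m = -75 (m = -80 + 5 = -75)
l = 231
W = 330 (W = 231 - 1*(-99) = 231 + 99 = 330)
(B(L(0), 11 - 1*(-2)) + W)*m = ((15 + (11 - 1*(-2))) + 330)*(-75) = ((15 + (11 + 2)) + 330)*(-75) = ((15 + 13) + 330)*(-75) = (28 + 330)*(-75) = 358*(-75) = -26850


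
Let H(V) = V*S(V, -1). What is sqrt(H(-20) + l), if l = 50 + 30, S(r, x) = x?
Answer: 10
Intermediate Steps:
l = 80
H(V) = -V (H(V) = V*(-1) = -V)
sqrt(H(-20) + l) = sqrt(-1*(-20) + 80) = sqrt(20 + 80) = sqrt(100) = 10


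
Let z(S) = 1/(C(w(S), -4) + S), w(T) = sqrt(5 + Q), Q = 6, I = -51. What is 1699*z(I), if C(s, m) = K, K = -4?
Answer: -1699/55 ≈ -30.891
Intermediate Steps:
w(T) = sqrt(11) (w(T) = sqrt(5 + 6) = sqrt(11))
C(s, m) = -4
z(S) = 1/(-4 + S)
1699*z(I) = 1699/(-4 - 51) = 1699/(-55) = 1699*(-1/55) = -1699/55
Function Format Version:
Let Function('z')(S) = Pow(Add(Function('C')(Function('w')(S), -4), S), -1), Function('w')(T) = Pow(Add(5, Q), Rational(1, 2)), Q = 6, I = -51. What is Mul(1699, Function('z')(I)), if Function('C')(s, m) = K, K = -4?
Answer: Rational(-1699, 55) ≈ -30.891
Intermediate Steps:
Function('w')(T) = Pow(11, Rational(1, 2)) (Function('w')(T) = Pow(Add(5, 6), Rational(1, 2)) = Pow(11, Rational(1, 2)))
Function('C')(s, m) = -4
Function('z')(S) = Pow(Add(-4, S), -1)
Mul(1699, Function('z')(I)) = Mul(1699, Pow(Add(-4, -51), -1)) = Mul(1699, Pow(-55, -1)) = Mul(1699, Rational(-1, 55)) = Rational(-1699, 55)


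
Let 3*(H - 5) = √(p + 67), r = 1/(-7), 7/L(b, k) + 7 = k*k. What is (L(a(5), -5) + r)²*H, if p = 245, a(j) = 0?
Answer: 4805/15876 + 961*√78/23814 ≈ 0.65906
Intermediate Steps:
L(b, k) = 7/(-7 + k²) (L(b, k) = 7/(-7 + k*k) = 7/(-7 + k²))
r = -⅐ ≈ -0.14286
H = 5 + 2*√78/3 (H = 5 + √(245 + 67)/3 = 5 + √312/3 = 5 + (2*√78)/3 = 5 + 2*√78/3 ≈ 10.888)
(L(a(5), -5) + r)²*H = (7/(-7 + (-5)²) - ⅐)²*(5 + 2*√78/3) = (7/(-7 + 25) - ⅐)²*(5 + 2*√78/3) = (7/18 - ⅐)²*(5 + 2*√78/3) = (31/126)²*(5 + 2*√78/3) = 961*(5 + 2*√78/3)/15876 = 4805/15876 + 961*√78/23814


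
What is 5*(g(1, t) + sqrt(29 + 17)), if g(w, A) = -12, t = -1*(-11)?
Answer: -60 + 5*sqrt(46) ≈ -26.088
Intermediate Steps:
t = 11
5*(g(1, t) + sqrt(29 + 17)) = 5*(-12 + sqrt(29 + 17)) = 5*(-12 + sqrt(46)) = -60 + 5*sqrt(46)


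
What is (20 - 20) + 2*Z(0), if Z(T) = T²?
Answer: 0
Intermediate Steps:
(20 - 20) + 2*Z(0) = (20 - 20) + 2*0² = 0 + 2*0 = 0 + 0 = 0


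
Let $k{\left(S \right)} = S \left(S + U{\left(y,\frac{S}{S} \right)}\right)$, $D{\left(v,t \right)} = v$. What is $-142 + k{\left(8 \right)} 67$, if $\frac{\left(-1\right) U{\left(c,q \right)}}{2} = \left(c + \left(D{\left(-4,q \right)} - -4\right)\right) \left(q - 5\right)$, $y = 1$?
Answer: $8434$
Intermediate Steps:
$U{\left(c,q \right)} = - 2 c \left(-5 + q\right)$ ($U{\left(c,q \right)} = - 2 \left(c - 0\right) \left(q - 5\right) = - 2 \left(c + \left(-4 + 4\right)\right) \left(-5 + q\right) = - 2 \left(c + 0\right) \left(-5 + q\right) = - 2 c \left(-5 + q\right)$)
$k{\left(S \right)} = S \left(8 + S\right)$ ($k{\left(S \right)} = S \left(S + 2 \cdot 1 \left(5 - \frac{S}{S}\right)\right) = S \left(S + 2 \cdot 1 \left(5 - 1\right)\right) = S \left(S + 2 \cdot 1 \cdot 4\right) = S \left(S + 8\right) = S \left(8 + S\right)$)
$-142 + k{\left(8 \right)} 67 = -142 + 8 \left(8 + 8\right) 67 = -142 + 8 \cdot 16 \cdot 67 = -142 + 128 \cdot 67 = -142 + 8576 = 8434$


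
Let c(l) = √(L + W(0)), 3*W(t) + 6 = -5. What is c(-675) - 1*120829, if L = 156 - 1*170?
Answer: -120829 + I*√159/3 ≈ -1.2083e+5 + 4.2032*I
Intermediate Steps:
W(t) = -11/3 (W(t) = -2 + (⅓)*(-5) = -2 - 5/3 = -11/3)
L = -14 (L = 156 - 170 = -14)
c(l) = I*√159/3 (c(l) = √(-14 - 11/3) = √(-53/3) = I*√159/3)
c(-675) - 1*120829 = I*√159/3 - 1*120829 = I*√159/3 - 120829 = -120829 + I*√159/3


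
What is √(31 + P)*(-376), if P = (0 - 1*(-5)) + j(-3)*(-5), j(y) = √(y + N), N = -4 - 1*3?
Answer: -376*√(36 - 5*I*√10) ≈ -2307.4 + 484.38*I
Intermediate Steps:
N = -7 (N = -4 - 3 = -7)
j(y) = √(-7 + y) (j(y) = √(y - 7) = √(-7 + y))
P = 5 - 5*I*√10 (P = (0 - 1*(-5)) + √(-7 - 3)*(-5) = (0 + 5) + √(-10)*(-5) = 5 + (I*√10)*(-5) = 5 - 5*I*√10 ≈ 5.0 - 15.811*I)
√(31 + P)*(-376) = √(31 + (5 - 5*I*√10))*(-376) = √(36 - 5*I*√10)*(-376) = -376*√(36 - 5*I*√10)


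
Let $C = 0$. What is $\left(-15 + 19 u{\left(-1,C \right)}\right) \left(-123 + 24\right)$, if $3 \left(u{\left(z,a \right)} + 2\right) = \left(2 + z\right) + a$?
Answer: $4620$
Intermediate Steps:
$u{\left(z,a \right)} = - \frac{4}{3} + \frac{a}{3} + \frac{z}{3}$ ($u{\left(z,a \right)} = -2 + \frac{\left(2 + z\right) + a}{3} = -2 + \frac{2 + a + z}{3} = -2 + \left(\frac{2}{3} + \frac{a}{3} + \frac{z}{3}\right) = - \frac{4}{3} + \frac{a}{3} + \frac{z}{3}$)
$\left(-15 + 19 u{\left(-1,C \right)}\right) \left(-123 + 24\right) = \left(-15 + 19 \left(- \frac{4}{3} + \frac{1}{3} \cdot 0 + \frac{1}{3} \left(-1\right)\right)\right) \left(-123 + 24\right) = \left(-15 + 19 \left(- \frac{4}{3} + 0 - \frac{1}{3}\right)\right) \left(-99\right) = \left(-15 + 19 \left(- \frac{5}{3}\right)\right) \left(-99\right) = \left(-15 - \frac{95}{3}\right) \left(-99\right) = \left(- \frac{140}{3}\right) \left(-99\right) = 4620$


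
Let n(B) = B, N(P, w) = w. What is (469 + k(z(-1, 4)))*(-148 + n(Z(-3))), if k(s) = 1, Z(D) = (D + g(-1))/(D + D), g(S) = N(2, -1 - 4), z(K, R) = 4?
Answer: -206800/3 ≈ -68933.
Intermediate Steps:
g(S) = -5 (g(S) = -1 - 4 = -5)
Z(D) = (-5 + D)/(2*D) (Z(D) = (D - 5)/(D + D) = (-5 + D)/((2*D)) = (-5 + D)*(1/(2*D)) = (-5 + D)/(2*D))
(469 + k(z(-1, 4)))*(-148 + n(Z(-3))) = (469 + 1)*(-148 + (1/2)*(-5 - 3)/(-3)) = 470*(-148 + (1/2)*(-1/3)*(-8)) = 470*(-148 + 4/3) = 470*(-440/3) = -206800/3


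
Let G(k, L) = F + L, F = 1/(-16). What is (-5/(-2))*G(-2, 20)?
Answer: 1595/32 ≈ 49.844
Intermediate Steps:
F = -1/16 ≈ -0.062500
G(k, L) = -1/16 + L
(-5/(-2))*G(-2, 20) = (-5/(-2))*(-1/16 + 20) = -5*(-1/2)*(319/16) = (5/2)*(319/16) = 1595/32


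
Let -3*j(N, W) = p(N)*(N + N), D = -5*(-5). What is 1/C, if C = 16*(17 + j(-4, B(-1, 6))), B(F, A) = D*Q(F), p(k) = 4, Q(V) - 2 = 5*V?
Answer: 3/1328 ≈ 0.0022590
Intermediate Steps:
D = 25
Q(V) = 2 + 5*V
B(F, A) = 50 + 125*F (B(F, A) = 25*(2 + 5*F) = 50 + 125*F)
j(N, W) = -8*N/3 (j(N, W) = -4*(N + N)/3 = -4*2*N/3 = -8*N/3)
C = 1328/3 (C = 16*(17 - 8/3*(-4)) = 16*(17 + 32/3) = 16*(83/3) = 1328/3 ≈ 442.67)
1/C = 1/(1328/3) = 3/1328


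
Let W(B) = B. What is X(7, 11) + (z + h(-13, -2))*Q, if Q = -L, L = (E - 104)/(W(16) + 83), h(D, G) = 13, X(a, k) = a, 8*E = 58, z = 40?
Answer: 2587/44 ≈ 58.795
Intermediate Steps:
E = 29/4 (E = (⅛)*58 = 29/4 ≈ 7.2500)
L = -43/44 (L = (29/4 - 104)/(16 + 83) = -387/4/99 = -387/4*1/99 = -43/44 ≈ -0.97727)
Q = 43/44 (Q = -1*(-43/44) = 43/44 ≈ 0.97727)
X(7, 11) + (z + h(-13, -2))*Q = 7 + (40 + 13)*(43/44) = 7 + 53*(43/44) = 7 + 2279/44 = 2587/44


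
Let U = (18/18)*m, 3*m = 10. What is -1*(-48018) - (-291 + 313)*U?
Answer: 143834/3 ≈ 47945.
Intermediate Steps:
m = 10/3 (m = (⅓)*10 = 10/3 ≈ 3.3333)
U = 10/3 (U = (18/18)*(10/3) = (18*(1/18))*(10/3) = 1*(10/3) = 10/3 ≈ 3.3333)
-1*(-48018) - (-291 + 313)*U = -1*(-48018) - (-291 + 313)*10/3 = 48018 - 22*10/3 = 48018 - 1*220/3 = 48018 - 220/3 = 143834/3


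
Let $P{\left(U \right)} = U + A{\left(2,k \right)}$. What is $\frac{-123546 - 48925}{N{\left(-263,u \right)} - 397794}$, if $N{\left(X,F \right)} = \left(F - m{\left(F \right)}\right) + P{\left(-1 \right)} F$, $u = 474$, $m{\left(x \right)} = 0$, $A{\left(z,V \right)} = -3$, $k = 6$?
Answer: $\frac{172471}{399216} \approx 0.43202$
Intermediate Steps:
$P{\left(U \right)} = -3 + U$ ($P{\left(U \right)} = U - 3 = -3 + U$)
$N{\left(X,F \right)} = - 3 F$ ($N{\left(X,F \right)} = \left(F - 0\right) + \left(-3 - 1\right) F = \left(F + 0\right) - 4 F = F - 4 F = - 3 F$)
$\frac{-123546 - 48925}{N{\left(-263,u \right)} - 397794} = \frac{-123546 - 48925}{\left(-3\right) 474 - 397794} = - \frac{172471}{-1422 - 397794} = - \frac{172471}{-399216} = \left(-172471\right) \left(- \frac{1}{399216}\right) = \frac{172471}{399216}$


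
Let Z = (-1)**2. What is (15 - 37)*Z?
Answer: -22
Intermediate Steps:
Z = 1
(15 - 37)*Z = (15 - 37)*1 = -22*1 = -22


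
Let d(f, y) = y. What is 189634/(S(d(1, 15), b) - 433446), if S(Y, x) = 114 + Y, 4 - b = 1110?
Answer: -189634/433317 ≈ -0.43763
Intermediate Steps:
b = -1106 (b = 4 - 1*1110 = 4 - 1110 = -1106)
189634/(S(d(1, 15), b) - 433446) = 189634/((114 + 15) - 433446) = 189634/(129 - 433446) = 189634/(-433317) = 189634*(-1/433317) = -189634/433317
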